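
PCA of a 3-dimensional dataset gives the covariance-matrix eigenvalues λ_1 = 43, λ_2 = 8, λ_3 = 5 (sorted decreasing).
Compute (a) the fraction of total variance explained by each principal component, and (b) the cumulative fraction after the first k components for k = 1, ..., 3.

Step 1 — total variance = trace(Sigma) = Σ λ_i = 43 + 8 + 5 = 56.

Step 2 — fraction explained by component i = λ_i / Σ λ:
  PC1: 43/56 = 0.7679
  PC2: 8/56 = 0.1429
  PC3: 5/56 = 0.0893

Step 3 — cumulative fraction after k components = (λ_1 + ... + λ_k) / Σ λ:
  k = 1: 43/56 = 0.7679
  k = 2: (43 + 8)/56 = 51/56 = 0.9107
  k = 3: (43 + 8 + 5)/56 = 56/56 = 1

Summary (fraction, with percent):

explained: PC1 0.7679 (76.79%), PC2 0.1429 (14.29%), PC3 0.0893 (8.93%);  cumulative: 0.7679, 0.9107, 1


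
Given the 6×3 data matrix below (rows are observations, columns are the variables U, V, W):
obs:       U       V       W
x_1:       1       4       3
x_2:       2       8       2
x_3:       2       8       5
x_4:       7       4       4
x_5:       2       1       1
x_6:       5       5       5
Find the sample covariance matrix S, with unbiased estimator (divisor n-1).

Step 1 — column means:
  mean(U) = (1 + 2 + 2 + 7 + 2 + 5) / 6 = 19/6 = 3.1667
  mean(V) = (4 + 8 + 8 + 4 + 1 + 5) / 6 = 30/6 = 5
  mean(W) = (3 + 2 + 5 + 4 + 1 + 5) / 6 = 20/6 = 3.3333

Step 2 — sample covariance S[i,j] = (1/(n-1)) · Σ_k (x_{k,i} - mean_i) · (x_{k,j} - mean_j), with n-1 = 5.
  S[U,U] = ((-2.1667)·(-2.1667) + (-1.1667)·(-1.1667) + (-1.1667)·(-1.1667) + (3.8333)·(3.8333) + (-1.1667)·(-1.1667) + (1.8333)·(1.8333)) / 5 = 26.8333/5 = 5.3667
  S[U,V] = ((-2.1667)·(-1) + (-1.1667)·(3) + (-1.1667)·(3) + (3.8333)·(-1) + (-1.1667)·(-4) + (1.8333)·(0)) / 5 = -4/5 = -0.8
  S[U,W] = ((-2.1667)·(-0.3333) + (-1.1667)·(-1.3333) + (-1.1667)·(1.6667) + (3.8333)·(0.6667) + (-1.1667)·(-2.3333) + (1.8333)·(1.6667)) / 5 = 8.6667/5 = 1.7333
  S[V,V] = ((-1)·(-1) + (3)·(3) + (3)·(3) + (-1)·(-1) + (-4)·(-4) + (0)·(0)) / 5 = 36/5 = 7.2
  S[V,W] = ((-1)·(-0.3333) + (3)·(-1.3333) + (3)·(1.6667) + (-1)·(0.6667) + (-4)·(-2.3333) + (0)·(1.6667)) / 5 = 10/5 = 2
  S[W,W] = ((-0.3333)·(-0.3333) + (-1.3333)·(-1.3333) + (1.6667)·(1.6667) + (0.6667)·(0.6667) + (-2.3333)·(-2.3333) + (1.6667)·(1.6667)) / 5 = 13.3333/5 = 2.6667

S is symmetric (S[j,i] = S[i,j]). Assembling:

S = [[5.3667, -0.8, 1.7333],
 [-0.8, 7.2, 2],
 [1.7333, 2, 2.6667]]


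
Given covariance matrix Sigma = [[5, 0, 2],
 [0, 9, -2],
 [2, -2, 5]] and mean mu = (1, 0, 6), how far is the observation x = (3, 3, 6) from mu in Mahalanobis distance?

Step 1 — centre the observation: (x - mu) = (2, 3, 0).

Step 2 — invert Sigma (cofactor / det for 3×3, or solve directly):
  Sigma^{-1} = [[0.2426, -0.0237, -0.1065],
 [-0.0237, 0.1243, 0.0592],
 [-0.1065, 0.0592, 0.2663]].

Step 3 — form the quadratic (x - mu)^T · Sigma^{-1} · (x - mu):
  Sigma^{-1} · (x - mu) = (0.4142, 0.3254, -0.0355).
  (x - mu)^T · [Sigma^{-1} · (x - mu)] = (2)·(0.4142) + (3)·(0.3254) + (0)·(-0.0355) = 1.8047.

Step 4 — take square root: d = √(1.8047) ≈ 1.3434.

d(x, mu) = √(1.8047) ≈ 1.3434


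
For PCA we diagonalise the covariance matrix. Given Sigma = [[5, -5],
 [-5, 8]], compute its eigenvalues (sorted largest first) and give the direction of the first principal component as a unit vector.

Step 1 — characteristic polynomial of 2×2 Sigma:
  det(Sigma - λI) = λ² - trace · λ + det = 0.
  trace = 5 + 8 = 13, det = 5·8 - (-5)² = 15.
Step 2 — discriminant:
  Δ = trace² - 4·det = 169 - 60 = 109.
Step 3 — eigenvalues:
  λ = (trace ± √Δ)/2 = (13 ± 10.4403)/2,
  λ_1 = 11.7202,  λ_2 = 1.2798.

Step 4 — unit eigenvector for λ_1: solve (Sigma - λ_1 I)v = 0. First row:
  (5 - 11.7202)·v_x + (-5)·v_y = 0, i.e. (-6.7202)·v_x + (-5)·v_y = 0,
  so v ∝ (b, λ_1 - a) = (-5, 6.7202); multiply by -1 so the first entry is positive: u = (5, -6.7202).
  ||u|| = √((5)² + (-6.7202)²) = √(70.1605) ≈ 8.3762,
  v_1 = u/||u|| ≈ (0.5969, -0.8023) (||v_1|| = 1).

λ_1 = 11.7202,  λ_2 = 1.2798;  v_1 ≈ (0.5969, -0.8023)


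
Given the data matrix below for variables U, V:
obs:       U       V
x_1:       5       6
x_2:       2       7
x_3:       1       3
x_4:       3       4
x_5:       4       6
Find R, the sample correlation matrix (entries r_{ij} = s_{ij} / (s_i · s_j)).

Step 1 — column means:
  mean(U) = (5 + 2 + 1 + 3 + 4) / 5 = 15/5 = 3
  mean(V) = (6 + 7 + 3 + 4 + 6) / 5 = 26/5 = 5.2

Step 2 — sample variances and covariances s[i,j] = (1/(n-1)) · Σ_k (x_{k,i} - mean_i) · (x_{k,j} - mean_j), with n-1 = 4:
  s[U,U] = ((2)·(2) + (-1)·(-1) + (-2)·(-2) + (0)·(0) + (1)·(1)) / 4 = 10/4 = 2.5
  s[U,V] = ((2)·(0.8) + (-1)·(1.8) + (-2)·(-2.2) + (0)·(-1.2) + (1)·(0.8)) / 4 = 5/4 = 1.25
  s[V,V] = ((0.8)·(0.8) + (1.8)·(1.8) + (-2.2)·(-2.2) + (-1.2)·(-1.2) + (0.8)·(0.8)) / 4 = 10.8/4 = 2.7
  Sample standard deviations s_i = √(s[i,i]):
  s(U) = √(2.5) = 1.5811
  s(V) = √(2.7) = 1.6432

Step 3 — r_{ij} = s_{ij} / (s_i · s_j):
  r[U,U] = 1 (diagonal).
  r[U,V] = 1.25 / (1.5811 · 1.6432) = 1.25 / 2.5981 = 0.4811
  r[V,V] = 1 (diagonal).

R is symmetric with unit diagonal. Assembling:

R = [[1, 0.4811],
 [0.4811, 1]]


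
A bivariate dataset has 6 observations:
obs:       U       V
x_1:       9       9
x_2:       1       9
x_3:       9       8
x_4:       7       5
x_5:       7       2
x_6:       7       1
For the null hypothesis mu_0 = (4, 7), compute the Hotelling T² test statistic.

Step 1 — sample mean vector:
  mean(U) = (9 + 1 + 9 + 7 + 7 + 7) / 6 = 40/6 = 6.6667
  mean(V) = (9 + 9 + 8 + 5 + 2 + 1) / 6 = 34/6 = 5.6667
  x̄ = (6.6667, 5.6667),  deviation x̄ - mu_0 = (6.6667, 5.6667) - (4, 7) = (2.6667, -1.3333).

Step 2 — sample covariance matrix, S[i,j] = (1/(n-1)) · Σ_k (x_{k,i} - mean_i) · (x_{k,j} - mean_j), divisor n-1 = 5:
  S[U,U] = ((2.3333)·(2.3333) + (-5.6667)·(-5.6667) + (2.3333)·(2.3333) + (0.3333)·(0.3333) + (0.3333)·(0.3333) + (0.3333)·(0.3333)) / 5 = 43.3333/5 = 8.6667
  S[U,V] = ((2.3333)·(3.3333) + (-5.6667)·(3.3333) + (2.3333)·(2.3333) + (0.3333)·(-0.6667) + (0.3333)·(-3.6667) + (0.3333)·(-4.6667)) / 5 = -8.6667/5 = -1.7333
  S[V,V] = ((3.3333)·(3.3333) + (3.3333)·(3.3333) + (2.3333)·(2.3333) + (-0.6667)·(-0.6667) + (-3.6667)·(-3.6667) + (-4.6667)·(-4.6667)) / 5 = 63.3333/5 = 12.6667
  S = [[8.6667, -1.7333],
 [-1.7333, 12.6667]].

Step 3 — invert S. det(S) = 8.6667·12.6667 - (-1.7333)² = 106.7733.
  S^{-1} = (1/det) · [[d, -b], [-b, a]] = [[0.1186, 0.0162],
 [0.0162, 0.0812]].

Step 4 — quadratic form (x̄ - mu_0)^T · S^{-1} · (x̄ - mu_0):
  S^{-1} · (x̄ - mu_0) = (0.2947, -0.0649),
  (x̄ - mu_0)^T · [...] = (2.6667)·(0.2947) + (-1.3333)·(-0.0649) = 0.8725.

Step 5 — scale by n: T² = 6 · 0.8725 = 5.2348.

T² ≈ 5.2348


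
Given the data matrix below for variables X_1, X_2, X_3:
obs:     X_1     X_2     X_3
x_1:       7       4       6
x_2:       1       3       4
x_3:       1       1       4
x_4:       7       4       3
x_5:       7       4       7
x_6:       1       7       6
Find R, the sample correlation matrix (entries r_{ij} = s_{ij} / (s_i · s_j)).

Step 1 — column means:
  mean(X_1) = (7 + 1 + 1 + 7 + 7 + 1) / 6 = 24/6 = 4
  mean(X_2) = (4 + 3 + 1 + 4 + 4 + 7) / 6 = 23/6 = 3.8333
  mean(X_3) = (6 + 4 + 4 + 3 + 7 + 6) / 6 = 30/6 = 5

Step 2 — sample variances and covariances s[i,j] = (1/(n-1)) · Σ_k (x_{k,i} - mean_i) · (x_{k,j} - mean_j), with n-1 = 5:
  s[X_1,X_1] = ((3)·(3) + (-3)·(-3) + (-3)·(-3) + (3)·(3) + (3)·(3) + (-3)·(-3)) / 5 = 54/5 = 10.8
  s[X_1,X_2] = ((3)·(0.1667) + (-3)·(-0.8333) + (-3)·(-2.8333) + (3)·(0.1667) + (3)·(0.1667) + (-3)·(3.1667)) / 5 = 3/5 = 0.6
  s[X_1,X_3] = ((3)·(1) + (-3)·(-1) + (-3)·(-1) + (3)·(-2) + (3)·(2) + (-3)·(1)) / 5 = 6/5 = 1.2
  s[X_2,X_2] = ((0.1667)·(0.1667) + (-0.8333)·(-0.8333) + (-2.8333)·(-2.8333) + (0.1667)·(0.1667) + (0.1667)·(0.1667) + (3.1667)·(3.1667)) / 5 = 18.8333/5 = 3.7667
  s[X_2,X_3] = ((0.1667)·(1) + (-0.8333)·(-1) + (-2.8333)·(-1) + (0.1667)·(-2) + (0.1667)·(2) + (3.1667)·(1)) / 5 = 7/5 = 1.4
  s[X_3,X_3] = ((1)·(1) + (-1)·(-1) + (-1)·(-1) + (-2)·(-2) + (2)·(2) + (1)·(1)) / 5 = 12/5 = 2.4
  Sample standard deviations s_i = √(s[i,i]):
  s(X_1) = √(10.8) = 3.2863
  s(X_2) = √(3.7667) = 1.9408
  s(X_3) = √(2.4) = 1.5492

Step 3 — r_{ij} = s_{ij} / (s_i · s_j):
  r[X_1,X_1] = 1 (diagonal).
  r[X_1,X_2] = 0.6 / (3.2863 · 1.9408) = 0.6 / 6.3781 = 0.0941
  r[X_1,X_3] = 1.2 / (3.2863 · 1.5492) = 1.2 / 5.0912 = 0.2357
  r[X_2,X_2] = 1 (diagonal).
  r[X_2,X_3] = 1.4 / (1.9408 · 1.5492) = 1.4 / 3.0067 = 0.4656
  r[X_3,X_3] = 1 (diagonal).

R is symmetric with unit diagonal. Assembling:

R = [[1, 0.0941, 0.2357],
 [0.0941, 1, 0.4656],
 [0.2357, 0.4656, 1]]


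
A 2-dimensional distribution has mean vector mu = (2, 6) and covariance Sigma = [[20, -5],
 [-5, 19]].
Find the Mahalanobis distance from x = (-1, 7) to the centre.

Step 1 — centre the observation: (x - mu) = (-3, 1).

Step 2 — invert Sigma. det(Sigma) = 20·19 - (-5)² = 355.
  Sigma^{-1} = (1/det) · [[d, -b], [-b, a]] = [[0.0535, 0.0141],
 [0.0141, 0.0563]].

Step 3 — form the quadratic (x - mu)^T · Sigma^{-1} · (x - mu):
  Sigma^{-1} · (x - mu) = (-0.1465, 0.0141).
  (x - mu)^T · [Sigma^{-1} · (x - mu)] = (-3)·(-0.1465) + (1)·(0.0141) = 0.4535.

Step 4 — take square root: d = √(0.4535) ≈ 0.6734.

d(x, mu) = √(0.4535) ≈ 0.6734


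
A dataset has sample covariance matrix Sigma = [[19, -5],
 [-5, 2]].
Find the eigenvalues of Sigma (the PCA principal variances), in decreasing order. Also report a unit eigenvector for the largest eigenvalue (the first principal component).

Step 1 — characteristic polynomial of 2×2 Sigma:
  det(Sigma - λI) = λ² - trace · λ + det = 0.
  trace = 19 + 2 = 21, det = 19·2 - (-5)² = 13.
Step 2 — discriminant:
  Δ = trace² - 4·det = 441 - 52 = 389.
Step 3 — eigenvalues:
  λ = (trace ± √Δ)/2 = (21 ± 19.7231)/2,
  λ_1 = 20.3615,  λ_2 = 0.6385.

Step 4 — unit eigenvector for λ_1: solve (Sigma - λ_1 I)v = 0. First row:
  (19 - 20.3615)·v_x + (-5)·v_y = 0, i.e. (-1.3615)·v_x + (-5)·v_y = 0,
  so v ∝ (b, λ_1 - a) = (-5, 1.3615); multiply by -1 so the first entry is positive: u = (5, -1.3615).
  ||u|| = √((5)² + (-1.3615)²) = √(26.8538) ≈ 5.1821,
  v_1 = u/||u|| ≈ (0.9649, -0.2627) (||v_1|| = 1).

λ_1 = 20.3615,  λ_2 = 0.6385;  v_1 ≈ (0.9649, -0.2627)


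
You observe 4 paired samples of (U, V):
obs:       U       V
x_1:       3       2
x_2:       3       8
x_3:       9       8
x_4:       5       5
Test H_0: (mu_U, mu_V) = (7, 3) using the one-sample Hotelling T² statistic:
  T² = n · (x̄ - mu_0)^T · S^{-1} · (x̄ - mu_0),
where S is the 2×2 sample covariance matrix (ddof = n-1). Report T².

Step 1 — sample mean vector:
  mean(U) = (3 + 3 + 9 + 5) / 4 = 20/4 = 5
  mean(V) = (2 + 8 + 8 + 5) / 4 = 23/4 = 5.75
  x̄ = (5, 5.75),  deviation x̄ - mu_0 = (5, 5.75) - (7, 3) = (-2, 2.75).

Step 2 — sample covariance matrix, S[i,j] = (1/(n-1)) · Σ_k (x_{k,i} - mean_i) · (x_{k,j} - mean_j), divisor n-1 = 3:
  S[U,U] = ((-2)·(-2) + (-2)·(-2) + (4)·(4) + (0)·(0)) / 3 = 24/3 = 8
  S[U,V] = ((-2)·(-3.75) + (-2)·(2.25) + (4)·(2.25) + (0)·(-0.75)) / 3 = 12/3 = 4
  S[V,V] = ((-3.75)·(-3.75) + (2.25)·(2.25) + (2.25)·(2.25) + (-0.75)·(-0.75)) / 3 = 24.75/3 = 8.25
  S = [[8, 4],
 [4, 8.25]].

Step 3 — invert S. det(S) = 8·8.25 - (4)² = 50.
  S^{-1} = (1/det) · [[d, -b], [-b, a]] = [[0.165, -0.08],
 [-0.08, 0.16]].

Step 4 — quadratic form (x̄ - mu_0)^T · S^{-1} · (x̄ - mu_0):
  S^{-1} · (x̄ - mu_0) = (-0.55, 0.6),
  (x̄ - mu_0)^T · [...] = (-2)·(-0.55) + (2.75)·(0.6) = 2.75.

Step 5 — scale by n: T² = 4 · 2.75 = 11.

T² ≈ 11


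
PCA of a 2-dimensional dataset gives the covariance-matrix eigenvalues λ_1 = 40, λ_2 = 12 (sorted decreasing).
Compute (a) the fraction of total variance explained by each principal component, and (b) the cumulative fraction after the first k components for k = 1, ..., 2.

Step 1 — total variance = trace(Sigma) = Σ λ_i = 40 + 12 = 52.

Step 2 — fraction explained by component i = λ_i / Σ λ:
  PC1: 40/52 = 0.7692
  PC2: 12/52 = 0.2308

Step 3 — cumulative fraction after k components = (λ_1 + ... + λ_k) / Σ λ:
  k = 1: 40/52 = 0.7692
  k = 2: (40 + 12)/52 = 52/52 = 1

Summary (fraction, with percent):

explained: PC1 0.7692 (76.92%), PC2 0.2308 (23.08%);  cumulative: 0.7692, 1


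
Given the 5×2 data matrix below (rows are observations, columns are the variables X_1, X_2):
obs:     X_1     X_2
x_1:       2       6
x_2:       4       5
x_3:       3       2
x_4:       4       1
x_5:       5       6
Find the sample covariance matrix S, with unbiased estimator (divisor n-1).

Step 1 — column means:
  mean(X_1) = (2 + 4 + 3 + 4 + 5) / 5 = 18/5 = 3.6
  mean(X_2) = (6 + 5 + 2 + 1 + 6) / 5 = 20/5 = 4

Step 2 — sample covariance S[i,j] = (1/(n-1)) · Σ_k (x_{k,i} - mean_i) · (x_{k,j} - mean_j), with n-1 = 4.
  S[X_1,X_1] = ((-1.6)·(-1.6) + (0.4)·(0.4) + (-0.6)·(-0.6) + (0.4)·(0.4) + (1.4)·(1.4)) / 4 = 5.2/4 = 1.3
  S[X_1,X_2] = ((-1.6)·(2) + (0.4)·(1) + (-0.6)·(-2) + (0.4)·(-3) + (1.4)·(2)) / 4 = 0/4 = 0
  S[X_2,X_2] = ((2)·(2) + (1)·(1) + (-2)·(-2) + (-3)·(-3) + (2)·(2)) / 4 = 22/4 = 5.5

S is symmetric (S[j,i] = S[i,j]). Assembling:

S = [[1.3, 0],
 [0, 5.5]]


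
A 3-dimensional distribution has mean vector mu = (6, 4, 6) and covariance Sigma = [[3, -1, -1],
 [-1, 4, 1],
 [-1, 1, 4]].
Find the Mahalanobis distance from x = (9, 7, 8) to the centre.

Step 1 — centre the observation: (x - mu) = (3, 3, 2).

Step 2 — invert Sigma (cofactor / det for 3×3, or solve directly):
  Sigma^{-1} = [[0.3846, 0.0769, 0.0769],
 [0.0769, 0.2821, -0.0513],
 [0.0769, -0.0513, 0.2821]].

Step 3 — form the quadratic (x - mu)^T · Sigma^{-1} · (x - mu):
  Sigma^{-1} · (x - mu) = (1.5385, 0.9744, 0.641).
  (x - mu)^T · [Sigma^{-1} · (x - mu)] = (3)·(1.5385) + (3)·(0.9744) + (2)·(0.641) = 8.8205.

Step 4 — take square root: d = √(8.8205) ≈ 2.9699.

d(x, mu) = √(8.8205) ≈ 2.9699


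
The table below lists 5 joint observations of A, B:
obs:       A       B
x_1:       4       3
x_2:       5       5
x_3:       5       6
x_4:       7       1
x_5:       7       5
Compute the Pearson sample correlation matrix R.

Step 1 — column means:
  mean(A) = (4 + 5 + 5 + 7 + 7) / 5 = 28/5 = 5.6
  mean(B) = (3 + 5 + 6 + 1 + 5) / 5 = 20/5 = 4

Step 2 — sample variances and covariances s[i,j] = (1/(n-1)) · Σ_k (x_{k,i} - mean_i) · (x_{k,j} - mean_j), with n-1 = 4:
  s[A,A] = ((-1.6)·(-1.6) + (-0.6)·(-0.6) + (-0.6)·(-0.6) + (1.4)·(1.4) + (1.4)·(1.4)) / 4 = 7.2/4 = 1.8
  s[A,B] = ((-1.6)·(-1) + (-0.6)·(1) + (-0.6)·(2) + (1.4)·(-3) + (1.4)·(1)) / 4 = -3/4 = -0.75
  s[B,B] = ((-1)·(-1) + (1)·(1) + (2)·(2) + (-3)·(-3) + (1)·(1)) / 4 = 16/4 = 4
  Sample standard deviations s_i = √(s[i,i]):
  s(A) = √(1.8) = 1.3416
  s(B) = √(4) = 2

Step 3 — r_{ij} = s_{ij} / (s_i · s_j):
  r[A,A] = 1 (diagonal).
  r[A,B] = -0.75 / (1.3416 · 2) = -0.75 / 2.6833 = -0.2795
  r[B,B] = 1 (diagonal).

R is symmetric with unit diagonal. Assembling:

R = [[1, -0.2795],
 [-0.2795, 1]]


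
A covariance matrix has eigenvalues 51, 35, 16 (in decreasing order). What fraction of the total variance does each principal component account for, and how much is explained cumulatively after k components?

Step 1 — total variance = trace(Sigma) = Σ λ_i = 51 + 35 + 16 = 102.

Step 2 — fraction explained by component i = λ_i / Σ λ:
  PC1: 51/102 = 0.5
  PC2: 35/102 = 0.3431
  PC3: 16/102 = 0.1569

Step 3 — cumulative fraction after k components = (λ_1 + ... + λ_k) / Σ λ:
  k = 1: 51/102 = 0.5
  k = 2: (51 + 35)/102 = 86/102 = 0.8431
  k = 3: (51 + 35 + 16)/102 = 102/102 = 1

Summary (fraction, with percent):

explained: PC1 0.5 (50%), PC2 0.3431 (34.31%), PC3 0.1569 (15.69%);  cumulative: 0.5, 0.8431, 1


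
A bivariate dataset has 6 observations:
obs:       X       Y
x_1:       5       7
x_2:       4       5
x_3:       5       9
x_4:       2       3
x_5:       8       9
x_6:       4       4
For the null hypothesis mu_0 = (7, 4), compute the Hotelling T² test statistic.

Step 1 — sample mean vector:
  mean(X) = (5 + 4 + 5 + 2 + 8 + 4) / 6 = 28/6 = 4.6667
  mean(Y) = (7 + 5 + 9 + 3 + 9 + 4) / 6 = 37/6 = 6.1667
  x̄ = (4.6667, 6.1667),  deviation x̄ - mu_0 = (4.6667, 6.1667) - (7, 4) = (-2.3333, 2.1667).

Step 2 — sample covariance matrix, S[i,j] = (1/(n-1)) · Σ_k (x_{k,i} - mean_i) · (x_{k,j} - mean_j), divisor n-1 = 5:
  S[X,X] = ((0.3333)·(0.3333) + (-0.6667)·(-0.6667) + (0.3333)·(0.3333) + (-2.6667)·(-2.6667) + (3.3333)·(3.3333) + (-0.6667)·(-0.6667)) / 5 = 19.3333/5 = 3.8667
  S[X,Y] = ((0.3333)·(0.8333) + (-0.6667)·(-1.1667) + (0.3333)·(2.8333) + (-2.6667)·(-3.1667) + (3.3333)·(2.8333) + (-0.6667)·(-2.1667)) / 5 = 21.3333/5 = 4.2667
  S[Y,Y] = ((0.8333)·(0.8333) + (-1.1667)·(-1.1667) + (2.8333)·(2.8333) + (-3.1667)·(-3.1667) + (2.8333)·(2.8333) + (-2.1667)·(-2.1667)) / 5 = 32.8333/5 = 6.5667
  S = [[3.8667, 4.2667],
 [4.2667, 6.5667]].

Step 3 — invert S. det(S) = 3.8667·6.5667 - (4.2667)² = 7.1867.
  S^{-1} = (1/det) · [[d, -b], [-b, a]] = [[0.9137, -0.5937],
 [-0.5937, 0.538]].

Step 4 — quadratic form (x̄ - mu_0)^T · S^{-1} · (x̄ - mu_0):
  S^{-1} · (x̄ - mu_0) = (-3.4184, 2.551),
  (x̄ - mu_0)^T · [...] = (-2.3333)·(-3.4184) + (2.1667)·(2.551) = 13.5034.

Step 5 — scale by n: T² = 6 · 13.5034 = 81.0204.

T² ≈ 81.0204


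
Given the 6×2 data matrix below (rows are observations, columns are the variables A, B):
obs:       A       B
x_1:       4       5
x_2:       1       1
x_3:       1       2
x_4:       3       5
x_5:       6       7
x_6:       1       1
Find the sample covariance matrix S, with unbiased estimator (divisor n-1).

Step 1 — column means:
  mean(A) = (4 + 1 + 1 + 3 + 6 + 1) / 6 = 16/6 = 2.6667
  mean(B) = (5 + 1 + 2 + 5 + 7 + 1) / 6 = 21/6 = 3.5

Step 2 — sample covariance S[i,j] = (1/(n-1)) · Σ_k (x_{k,i} - mean_i) · (x_{k,j} - mean_j), with n-1 = 5.
  S[A,A] = ((1.3333)·(1.3333) + (-1.6667)·(-1.6667) + (-1.6667)·(-1.6667) + (0.3333)·(0.3333) + (3.3333)·(3.3333) + (-1.6667)·(-1.6667)) / 5 = 21.3333/5 = 4.2667
  S[A,B] = ((1.3333)·(1.5) + (-1.6667)·(-2.5) + (-1.6667)·(-1.5) + (0.3333)·(1.5) + (3.3333)·(3.5) + (-1.6667)·(-2.5)) / 5 = 25/5 = 5
  S[B,B] = ((1.5)·(1.5) + (-2.5)·(-2.5) + (-1.5)·(-1.5) + (1.5)·(1.5) + (3.5)·(3.5) + (-2.5)·(-2.5)) / 5 = 31.5/5 = 6.3

S is symmetric (S[j,i] = S[i,j]). Assembling:

S = [[4.2667, 5],
 [5, 6.3]]


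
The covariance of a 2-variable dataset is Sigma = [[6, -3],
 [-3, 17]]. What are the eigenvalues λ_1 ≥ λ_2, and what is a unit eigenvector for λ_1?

Step 1 — characteristic polynomial of 2×2 Sigma:
  det(Sigma - λI) = λ² - trace · λ + det = 0.
  trace = 6 + 17 = 23, det = 6·17 - (-3)² = 93.
Step 2 — discriminant:
  Δ = trace² - 4·det = 529 - 372 = 157.
Step 3 — eigenvalues:
  λ = (trace ± √Δ)/2 = (23 ± 12.53)/2,
  λ_1 = 17.765,  λ_2 = 5.235.

Step 4 — unit eigenvector for λ_1: solve (Sigma - λ_1 I)v = 0. First row:
  (6 - 17.765)·v_x + (-3)·v_y = 0, i.e. (-11.765)·v_x + (-3)·v_y = 0,
  so v ∝ (b, λ_1 - a) = (-3, 11.765); multiply by -1 so the first entry is positive: u = (3, -11.765).
  ||u|| = √((3)² + (-11.765)²) = √(147.4148) ≈ 12.1414,
  v_1 = u/||u|| ≈ (0.2471, -0.969) (||v_1|| = 1).

λ_1 = 17.765,  λ_2 = 5.235;  v_1 ≈ (0.2471, -0.969)


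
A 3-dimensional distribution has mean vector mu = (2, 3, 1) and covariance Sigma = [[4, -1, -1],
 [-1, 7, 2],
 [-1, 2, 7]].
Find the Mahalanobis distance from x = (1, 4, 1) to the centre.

Step 1 — centre the observation: (x - mu) = (-1, 1, 0).

Step 2 — invert Sigma (cofactor / det for 3×3, or solve directly):
  Sigma^{-1} = [[0.2647, 0.0294, 0.0294],
 [0.0294, 0.1588, -0.0412],
 [0.0294, -0.0412, 0.1588]].

Step 3 — form the quadratic (x - mu)^T · Sigma^{-1} · (x - mu):
  Sigma^{-1} · (x - mu) = (-0.2353, 0.1294, -0.0706).
  (x - mu)^T · [Sigma^{-1} · (x - mu)] = (-1)·(-0.2353) + (1)·(0.1294) + (0)·(-0.0706) = 0.3647.

Step 4 — take square root: d = √(0.3647) ≈ 0.6039.

d(x, mu) = √(0.3647) ≈ 0.6039


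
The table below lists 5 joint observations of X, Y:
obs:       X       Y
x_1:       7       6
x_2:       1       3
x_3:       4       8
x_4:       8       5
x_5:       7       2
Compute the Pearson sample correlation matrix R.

Step 1 — column means:
  mean(X) = (7 + 1 + 4 + 8 + 7) / 5 = 27/5 = 5.4
  mean(Y) = (6 + 3 + 8 + 5 + 2) / 5 = 24/5 = 4.8

Step 2 — sample variances and covariances s[i,j] = (1/(n-1)) · Σ_k (x_{k,i} - mean_i) · (x_{k,j} - mean_j), with n-1 = 4:
  s[X,X] = ((1.6)·(1.6) + (-4.4)·(-4.4) + (-1.4)·(-1.4) + (2.6)·(2.6) + (1.6)·(1.6)) / 4 = 33.2/4 = 8.3
  s[X,Y] = ((1.6)·(1.2) + (-4.4)·(-1.8) + (-1.4)·(3.2) + (2.6)·(0.2) + (1.6)·(-2.8)) / 4 = 1.4/4 = 0.35
  s[Y,Y] = ((1.2)·(1.2) + (-1.8)·(-1.8) + (3.2)·(3.2) + (0.2)·(0.2) + (-2.8)·(-2.8)) / 4 = 22.8/4 = 5.7
  Sample standard deviations s_i = √(s[i,i]):
  s(X) = √(8.3) = 2.881
  s(Y) = √(5.7) = 2.3875

Step 3 — r_{ij} = s_{ij} / (s_i · s_j):
  r[X,X] = 1 (diagonal).
  r[X,Y] = 0.35 / (2.881 · 2.3875) = 0.35 / 6.8782 = 0.0509
  r[Y,Y] = 1 (diagonal).

R is symmetric with unit diagonal. Assembling:

R = [[1, 0.0509],
 [0.0509, 1]]


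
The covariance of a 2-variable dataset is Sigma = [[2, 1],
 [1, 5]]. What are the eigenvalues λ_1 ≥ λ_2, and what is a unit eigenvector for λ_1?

Step 1 — characteristic polynomial of 2×2 Sigma:
  det(Sigma - λI) = λ² - trace · λ + det = 0.
  trace = 2 + 5 = 7, det = 2·5 - (1)² = 9.
Step 2 — discriminant:
  Δ = trace² - 4·det = 49 - 36 = 13.
Step 3 — eigenvalues:
  λ = (trace ± √Δ)/2 = (7 ± 3.6056)/2,
  λ_1 = 5.3028,  λ_2 = 1.6972.

Step 4 — unit eigenvector for λ_1: solve (Sigma - λ_1 I)v = 0. First row:
  (2 - 5.3028)·v_x + (1)·v_y = 0, i.e. (-3.3028)·v_x + (1)·v_y = 0,
  so v ∝ (b, λ_1 - a) = (1, 3.3028) = u.
  ||u|| = √((1)² + (3.3028)²) = √(11.9083) ≈ 3.4508,
  v_1 = u/||u|| ≈ (0.2898, 0.9571) (||v_1|| = 1).

λ_1 = 5.3028,  λ_2 = 1.6972;  v_1 ≈ (0.2898, 0.9571)


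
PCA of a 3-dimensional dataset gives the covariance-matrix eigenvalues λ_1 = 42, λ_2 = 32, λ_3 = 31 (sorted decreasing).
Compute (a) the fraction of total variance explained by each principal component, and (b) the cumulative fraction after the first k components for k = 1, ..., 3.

Step 1 — total variance = trace(Sigma) = Σ λ_i = 42 + 32 + 31 = 105.

Step 2 — fraction explained by component i = λ_i / Σ λ:
  PC1: 42/105 = 0.4
  PC2: 32/105 = 0.3048
  PC3: 31/105 = 0.2952

Step 3 — cumulative fraction after k components = (λ_1 + ... + λ_k) / Σ λ:
  k = 1: 42/105 = 0.4
  k = 2: (42 + 32)/105 = 74/105 = 0.7048
  k = 3: (42 + 32 + 31)/105 = 105/105 = 1

Summary (fraction, with percent):

explained: PC1 0.4 (40%), PC2 0.3048 (30.48%), PC3 0.2952 (29.52%);  cumulative: 0.4, 0.7048, 1


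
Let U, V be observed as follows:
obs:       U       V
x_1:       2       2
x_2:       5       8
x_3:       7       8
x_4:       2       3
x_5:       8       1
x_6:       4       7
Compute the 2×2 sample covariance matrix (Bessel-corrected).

Step 1 — column means:
  mean(U) = (2 + 5 + 7 + 2 + 8 + 4) / 6 = 28/6 = 4.6667
  mean(V) = (2 + 8 + 8 + 3 + 1 + 7) / 6 = 29/6 = 4.8333

Step 2 — sample covariance S[i,j] = (1/(n-1)) · Σ_k (x_{k,i} - mean_i) · (x_{k,j} - mean_j), with n-1 = 5.
  S[U,U] = ((-2.6667)·(-2.6667) + (0.3333)·(0.3333) + (2.3333)·(2.3333) + (-2.6667)·(-2.6667) + (3.3333)·(3.3333) + (-0.6667)·(-0.6667)) / 5 = 31.3333/5 = 6.2667
  S[U,V] = ((-2.6667)·(-2.8333) + (0.3333)·(3.1667) + (2.3333)·(3.1667) + (-2.6667)·(-1.8333) + (3.3333)·(-3.8333) + (-0.6667)·(2.1667)) / 5 = 6.6667/5 = 1.3333
  S[V,V] = ((-2.8333)·(-2.8333) + (3.1667)·(3.1667) + (3.1667)·(3.1667) + (-1.8333)·(-1.8333) + (-3.8333)·(-3.8333) + (2.1667)·(2.1667)) / 5 = 50.8333/5 = 10.1667

S is symmetric (S[j,i] = S[i,j]). Assembling:

S = [[6.2667, 1.3333],
 [1.3333, 10.1667]]


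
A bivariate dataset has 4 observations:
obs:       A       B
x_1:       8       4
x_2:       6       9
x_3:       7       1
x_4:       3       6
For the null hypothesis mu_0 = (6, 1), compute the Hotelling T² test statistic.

Step 1 — sample mean vector:
  mean(A) = (8 + 6 + 7 + 3) / 4 = 24/4 = 6
  mean(B) = (4 + 9 + 1 + 6) / 4 = 20/4 = 5
  x̄ = (6, 5),  deviation x̄ - mu_0 = (6, 5) - (6, 1) = (0, 4).

Step 2 — sample covariance matrix, S[i,j] = (1/(n-1)) · Σ_k (x_{k,i} - mean_i) · (x_{k,j} - mean_j), divisor n-1 = 3:
  S[A,A] = ((2)·(2) + (0)·(0) + (1)·(1) + (-3)·(-3)) / 3 = 14/3 = 4.6667
  S[A,B] = ((2)·(-1) + (0)·(4) + (1)·(-4) + (-3)·(1)) / 3 = -9/3 = -3
  S[B,B] = ((-1)·(-1) + (4)·(4) + (-4)·(-4) + (1)·(1)) / 3 = 34/3 = 11.3333
  S = [[4.6667, -3],
 [-3, 11.3333]].

Step 3 — invert S. det(S) = 4.6667·11.3333 - (-3)² = 43.8889.
  S^{-1} = (1/det) · [[d, -b], [-b, a]] = [[0.2582, 0.0684],
 [0.0684, 0.1063]].

Step 4 — quadratic form (x̄ - mu_0)^T · S^{-1} · (x̄ - mu_0):
  S^{-1} · (x̄ - mu_0) = (0.2734, 0.4253),
  (x̄ - mu_0)^T · [...] = (0)·(0.2734) + (4)·(0.4253) = 1.7013.

Step 5 — scale by n: T² = 4 · 1.7013 = 6.8051.

T² ≈ 6.8051


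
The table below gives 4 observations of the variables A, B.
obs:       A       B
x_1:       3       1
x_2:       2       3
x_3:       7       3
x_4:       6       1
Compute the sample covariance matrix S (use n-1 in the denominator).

Step 1 — column means:
  mean(A) = (3 + 2 + 7 + 6) / 4 = 18/4 = 4.5
  mean(B) = (1 + 3 + 3 + 1) / 4 = 8/4 = 2

Step 2 — sample covariance S[i,j] = (1/(n-1)) · Σ_k (x_{k,i} - mean_i) · (x_{k,j} - mean_j), with n-1 = 3.
  S[A,A] = ((-1.5)·(-1.5) + (-2.5)·(-2.5) + (2.5)·(2.5) + (1.5)·(1.5)) / 3 = 17/3 = 5.6667
  S[A,B] = ((-1.5)·(-1) + (-2.5)·(1) + (2.5)·(1) + (1.5)·(-1)) / 3 = 0/3 = 0
  S[B,B] = ((-1)·(-1) + (1)·(1) + (1)·(1) + (-1)·(-1)) / 3 = 4/3 = 1.3333

S is symmetric (S[j,i] = S[i,j]). Assembling:

S = [[5.6667, 0],
 [0, 1.3333]]


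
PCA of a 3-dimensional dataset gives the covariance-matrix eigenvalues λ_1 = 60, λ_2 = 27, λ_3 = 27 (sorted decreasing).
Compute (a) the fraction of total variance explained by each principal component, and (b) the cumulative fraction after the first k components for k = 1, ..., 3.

Step 1 — total variance = trace(Sigma) = Σ λ_i = 60 + 27 + 27 = 114.

Step 2 — fraction explained by component i = λ_i / Σ λ:
  PC1: 60/114 = 0.5263
  PC2: 27/114 = 0.2368
  PC3: 27/114 = 0.2368

Step 3 — cumulative fraction after k components = (λ_1 + ... + λ_k) / Σ λ:
  k = 1: 60/114 = 0.5263
  k = 2: (60 + 27)/114 = 87/114 = 0.7632
  k = 3: (60 + 27 + 27)/114 = 114/114 = 1

Summary (fraction, with percent):

explained: PC1 0.5263 (52.63%), PC2 0.2368 (23.68%), PC3 0.2368 (23.68%);  cumulative: 0.5263, 0.7632, 1


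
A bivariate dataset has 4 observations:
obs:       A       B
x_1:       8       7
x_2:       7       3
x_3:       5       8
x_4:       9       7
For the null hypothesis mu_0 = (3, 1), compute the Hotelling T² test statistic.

Step 1 — sample mean vector:
  mean(A) = (8 + 7 + 5 + 9) / 4 = 29/4 = 7.25
  mean(B) = (7 + 3 + 8 + 7) / 4 = 25/4 = 6.25
  x̄ = (7.25, 6.25),  deviation x̄ - mu_0 = (7.25, 6.25) - (3, 1) = (4.25, 5.25).

Step 2 — sample covariance matrix, S[i,j] = (1/(n-1)) · Σ_k (x_{k,i} - mean_i) · (x_{k,j} - mean_j), divisor n-1 = 3:
  S[A,A] = ((0.75)·(0.75) + (-0.25)·(-0.25) + (-2.25)·(-2.25) + (1.75)·(1.75)) / 3 = 8.75/3 = 2.9167
  S[A,B] = ((0.75)·(0.75) + (-0.25)·(-3.25) + (-2.25)·(1.75) + (1.75)·(0.75)) / 3 = -1.25/3 = -0.4167
  S[B,B] = ((0.75)·(0.75) + (-3.25)·(-3.25) + (1.75)·(1.75) + (0.75)·(0.75)) / 3 = 14.75/3 = 4.9167
  S = [[2.9167, -0.4167],
 [-0.4167, 4.9167]].

Step 3 — invert S. det(S) = 2.9167·4.9167 - (-0.4167)² = 14.1667.
  S^{-1} = (1/det) · [[d, -b], [-b, a]] = [[0.3471, 0.0294],
 [0.0294, 0.2059]].

Step 4 — quadratic form (x̄ - mu_0)^T · S^{-1} · (x̄ - mu_0):
  S^{-1} · (x̄ - mu_0) = (1.6294, 1.2059),
  (x̄ - mu_0)^T · [...] = (4.25)·(1.6294) + (5.25)·(1.2059) = 13.2559.

Step 5 — scale by n: T² = 4 · 13.2559 = 53.0235.

T² ≈ 53.0235


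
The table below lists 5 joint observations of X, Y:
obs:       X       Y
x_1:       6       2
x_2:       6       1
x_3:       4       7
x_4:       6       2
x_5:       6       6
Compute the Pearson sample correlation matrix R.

Step 1 — column means:
  mean(X) = (6 + 6 + 4 + 6 + 6) / 5 = 28/5 = 5.6
  mean(Y) = (2 + 1 + 7 + 2 + 6) / 5 = 18/5 = 3.6

Step 2 — sample variances and covariances s[i,j] = (1/(n-1)) · Σ_k (x_{k,i} - mean_i) · (x_{k,j} - mean_j), with n-1 = 4:
  s[X,X] = ((0.4)·(0.4) + (0.4)·(0.4) + (-1.6)·(-1.6) + (0.4)·(0.4) + (0.4)·(0.4)) / 4 = 3.2/4 = 0.8
  s[X,Y] = ((0.4)·(-1.6) + (0.4)·(-2.6) + (-1.6)·(3.4) + (0.4)·(-1.6) + (0.4)·(2.4)) / 4 = -6.8/4 = -1.7
  s[Y,Y] = ((-1.6)·(-1.6) + (-2.6)·(-2.6) + (3.4)·(3.4) + (-1.6)·(-1.6) + (2.4)·(2.4)) / 4 = 29.2/4 = 7.3
  Sample standard deviations s_i = √(s[i,i]):
  s(X) = √(0.8) = 0.8944
  s(Y) = √(7.3) = 2.7019

Step 3 — r_{ij} = s_{ij} / (s_i · s_j):
  r[X,X] = 1 (diagonal).
  r[X,Y] = -1.7 / (0.8944 · 2.7019) = -1.7 / 2.4166 = -0.7035
  r[Y,Y] = 1 (diagonal).

R is symmetric with unit diagonal. Assembling:

R = [[1, -0.7035],
 [-0.7035, 1]]


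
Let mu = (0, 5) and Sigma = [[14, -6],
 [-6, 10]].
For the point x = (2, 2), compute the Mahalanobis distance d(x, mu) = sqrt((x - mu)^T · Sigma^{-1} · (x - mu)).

Step 1 — centre the observation: (x - mu) = (2, -3).

Step 2 — invert Sigma. det(Sigma) = 14·10 - (-6)² = 104.
  Sigma^{-1} = (1/det) · [[d, -b], [-b, a]] = [[0.0962, 0.0577],
 [0.0577, 0.1346]].

Step 3 — form the quadratic (x - mu)^T · Sigma^{-1} · (x - mu):
  Sigma^{-1} · (x - mu) = (0.0192, -0.2885).
  (x - mu)^T · [Sigma^{-1} · (x - mu)] = (2)·(0.0192) + (-3)·(-0.2885) = 0.9038.

Step 4 — take square root: d = √(0.9038) ≈ 0.9507.

d(x, mu) = √(0.9038) ≈ 0.9507


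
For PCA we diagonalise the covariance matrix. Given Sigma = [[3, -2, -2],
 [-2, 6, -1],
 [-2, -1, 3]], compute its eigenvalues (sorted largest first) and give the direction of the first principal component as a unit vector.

Step 1 — characteristic polynomial p(λ) = det(λI - Sigma) = λ³ - tr·λ² + c_1·λ - det, where tr = trace, c_1 = sum of the principal 2×2 minors, det = det(Sigma):
  tr = 3 + 6 + 3 = 12,
  c_1 = (3·6 - (-2)²) + (3·3 - (-2)²) + (6·3 - (-1)²) = 14 + 5 + 17 = 36,
  det = 3·(6·3 - (-1)²) - (-2)·((-2)·3 - (-1)·(-2)) + (-2)·((-2)·(-1) - 6·(-2)) = 3·(17) - (-2)·(-8) + (-2)·(14) = 7.
  So p(λ) = λ³ - 12λ² + 36λ - 7.
Step 2 — look for an integer root (rational root theorem: any rational root is an integer divisor of 7). Testing λ = 7:
  p(7) = 343 - 588 + 252 - 7 = 0  ✓
  Dividing out (λ - 7): p(λ) = (λ - 7)(λ² - 5λ + 1).
Step 3 — remaining eigenvalues from the quadratic λ² - 5λ + 1 = 0:
  Δ = 5² - 4·1 = 25 - 4 = 21,  λ = (5 ± √21)/2 = (5 ± 4.5826)/2 ≈ 4.7913 or 0.2087.
  Sorted: λ_1 = 7,  λ_2 = 4.7913,  λ_3 = 0.2087  (check: sum = 12 = tr ✓).

Step 4 — unit eigenvector for λ_1 = 7: v spans the null space of (Sigma - λ_1 I), whose rows are
  r_1 = (-4, -2, -2),  r_2 = (-2, -1, -1),  r_3 = (-2, -1, -4).
  v is orthogonal to every row, so take v ∝ r_1 × r_3 = ((-2)·(-4) - (-2)·(-1), (-2)·(-2) - (-4)·(-4), (-4)·(-1) - (-2)·(-2)) = (6, -12, 0).
  Rescale (divide by 6): u = (1, -2, 0).
  ||u|| = √((1)² + (-2)² + (0)²) = √(5) ≈ 2.2361,  v_1 = u/||u|| ≈ (0.4472, -0.8944, 0) (||v_1|| = 1).

λ_1 = 7,  λ_2 = 4.7913,  λ_3 = 0.2087;  v_1 ≈ (0.4472, -0.8944, 0)


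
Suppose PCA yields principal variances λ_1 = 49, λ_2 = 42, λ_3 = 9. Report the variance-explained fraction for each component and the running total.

Step 1 — total variance = trace(Sigma) = Σ λ_i = 49 + 42 + 9 = 100.

Step 2 — fraction explained by component i = λ_i / Σ λ:
  PC1: 49/100 = 0.49
  PC2: 42/100 = 0.42
  PC3: 9/100 = 0.09

Step 3 — cumulative fraction after k components = (λ_1 + ... + λ_k) / Σ λ:
  k = 1: 49/100 = 0.49
  k = 2: (49 + 42)/100 = 91/100 = 0.91
  k = 3: (49 + 42 + 9)/100 = 100/100 = 1

Summary (fraction, with percent):

explained: PC1 0.49 (49%), PC2 0.42 (42%), PC3 0.09 (9%);  cumulative: 0.49, 0.91, 1


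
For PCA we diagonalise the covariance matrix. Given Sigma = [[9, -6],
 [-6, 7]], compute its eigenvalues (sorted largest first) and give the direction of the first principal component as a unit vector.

Step 1 — characteristic polynomial of 2×2 Sigma:
  det(Sigma - λI) = λ² - trace · λ + det = 0.
  trace = 9 + 7 = 16, det = 9·7 - (-6)² = 27.
Step 2 — discriminant:
  Δ = trace² - 4·det = 256 - 108 = 148.
Step 3 — eigenvalues:
  λ = (trace ± √Δ)/2 = (16 ± 12.1655)/2,
  λ_1 = 14.0828,  λ_2 = 1.9172.

Step 4 — unit eigenvector for λ_1: solve (Sigma - λ_1 I)v = 0. First row:
  (9 - 14.0828)·v_x + (-6)·v_y = 0, i.e. (-5.0828)·v_x + (-6)·v_y = 0,
  so v ∝ (b, λ_1 - a) = (-6, 5.0828); multiply by -1 so the first entry is positive: u = (6, -5.0828).
  ||u|| = √((6)² + (-5.0828)²) = √(61.8345) ≈ 7.8635,
  v_1 = u/||u|| ≈ (0.763, -0.6464) (||v_1|| = 1).

λ_1 = 14.0828,  λ_2 = 1.9172;  v_1 ≈ (0.763, -0.6464)


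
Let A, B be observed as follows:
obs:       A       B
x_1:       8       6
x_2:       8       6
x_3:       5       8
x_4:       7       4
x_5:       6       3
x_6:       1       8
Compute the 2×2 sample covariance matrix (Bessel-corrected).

Step 1 — column means:
  mean(A) = (8 + 8 + 5 + 7 + 6 + 1) / 6 = 35/6 = 5.8333
  mean(B) = (6 + 6 + 8 + 4 + 3 + 8) / 6 = 35/6 = 5.8333

Step 2 — sample covariance S[i,j] = (1/(n-1)) · Σ_k (x_{k,i} - mean_i) · (x_{k,j} - mean_j), with n-1 = 5.
  S[A,A] = ((2.1667)·(2.1667) + (2.1667)·(2.1667) + (-0.8333)·(-0.8333) + (1.1667)·(1.1667) + (0.1667)·(0.1667) + (-4.8333)·(-4.8333)) / 5 = 34.8333/5 = 6.9667
  S[A,B] = ((2.1667)·(0.1667) + (2.1667)·(0.1667) + (-0.8333)·(2.1667) + (1.1667)·(-1.8333) + (0.1667)·(-2.8333) + (-4.8333)·(2.1667)) / 5 = -14.1667/5 = -2.8333
  S[B,B] = ((0.1667)·(0.1667) + (0.1667)·(0.1667) + (2.1667)·(2.1667) + (-1.8333)·(-1.8333) + (-2.8333)·(-2.8333) + (2.1667)·(2.1667)) / 5 = 20.8333/5 = 4.1667

S is symmetric (S[j,i] = S[i,j]). Assembling:

S = [[6.9667, -2.8333],
 [-2.8333, 4.1667]]


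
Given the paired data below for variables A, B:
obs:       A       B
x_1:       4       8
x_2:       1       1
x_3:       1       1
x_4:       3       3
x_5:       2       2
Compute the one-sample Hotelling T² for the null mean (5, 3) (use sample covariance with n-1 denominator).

Step 1 — sample mean vector:
  mean(A) = (4 + 1 + 1 + 3 + 2) / 5 = 11/5 = 2.2
  mean(B) = (8 + 1 + 1 + 3 + 2) / 5 = 15/5 = 3
  x̄ = (2.2, 3),  deviation x̄ - mu_0 = (2.2, 3) - (5, 3) = (-2.8, 0).

Step 2 — sample covariance matrix, S[i,j] = (1/(n-1)) · Σ_k (x_{k,i} - mean_i) · (x_{k,j} - mean_j), divisor n-1 = 4:
  S[A,A] = ((1.8)·(1.8) + (-1.2)·(-1.2) + (-1.2)·(-1.2) + (0.8)·(0.8) + (-0.2)·(-0.2)) / 4 = 6.8/4 = 1.7
  S[A,B] = ((1.8)·(5) + (-1.2)·(-2) + (-1.2)·(-2) + (0.8)·(0) + (-0.2)·(-1)) / 4 = 14/4 = 3.5
  S[B,B] = ((5)·(5) + (-2)·(-2) + (-2)·(-2) + (0)·(0) + (-1)·(-1)) / 4 = 34/4 = 8.5
  S = [[1.7, 3.5],
 [3.5, 8.5]].

Step 3 — invert S. det(S) = 1.7·8.5 - (3.5)² = 2.2.
  S^{-1} = (1/det) · [[d, -b], [-b, a]] = [[3.8636, -1.5909],
 [-1.5909, 0.7727]].

Step 4 — quadratic form (x̄ - mu_0)^T · S^{-1} · (x̄ - mu_0):
  S^{-1} · (x̄ - mu_0) = (-10.8182, 4.4545),
  (x̄ - mu_0)^T · [...] = (-2.8)·(-10.8182) + (0)·(4.4545) = 30.2909.

Step 5 — scale by n: T² = 5 · 30.2909 = 151.4545.

T² ≈ 151.4545


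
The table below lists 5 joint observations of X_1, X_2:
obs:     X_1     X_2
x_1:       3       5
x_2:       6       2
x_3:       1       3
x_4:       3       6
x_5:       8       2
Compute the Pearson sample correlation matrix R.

Step 1 — column means:
  mean(X_1) = (3 + 6 + 1 + 3 + 8) / 5 = 21/5 = 4.2
  mean(X_2) = (5 + 2 + 3 + 6 + 2) / 5 = 18/5 = 3.6

Step 2 — sample variances and covariances s[i,j] = (1/(n-1)) · Σ_k (x_{k,i} - mean_i) · (x_{k,j} - mean_j), with n-1 = 4:
  s[X_1,X_1] = ((-1.2)·(-1.2) + (1.8)·(1.8) + (-3.2)·(-3.2) + (-1.2)·(-1.2) + (3.8)·(3.8)) / 4 = 30.8/4 = 7.7
  s[X_1,X_2] = ((-1.2)·(1.4) + (1.8)·(-1.6) + (-3.2)·(-0.6) + (-1.2)·(2.4) + (3.8)·(-1.6)) / 4 = -11.6/4 = -2.9
  s[X_2,X_2] = ((1.4)·(1.4) + (-1.6)·(-1.6) + (-0.6)·(-0.6) + (2.4)·(2.4) + (-1.6)·(-1.6)) / 4 = 13.2/4 = 3.3
  Sample standard deviations s_i = √(s[i,i]):
  s(X_1) = √(7.7) = 2.7749
  s(X_2) = √(3.3) = 1.8166

Step 3 — r_{ij} = s_{ij} / (s_i · s_j):
  r[X_1,X_1] = 1 (diagonal).
  r[X_1,X_2] = -2.9 / (2.7749 · 1.8166) = -2.9 / 5.0408 = -0.5753
  r[X_2,X_2] = 1 (diagonal).

R is symmetric with unit diagonal. Assembling:

R = [[1, -0.5753],
 [-0.5753, 1]]


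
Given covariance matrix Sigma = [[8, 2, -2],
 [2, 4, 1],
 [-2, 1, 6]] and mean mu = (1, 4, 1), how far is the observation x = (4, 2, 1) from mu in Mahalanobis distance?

Step 1 — centre the observation: (x - mu) = (3, -2, 0).

Step 2 — invert Sigma (cofactor / det for 3×3, or solve directly):
  Sigma^{-1} = [[0.1691, -0.1029, 0.0735],
 [-0.1029, 0.3235, -0.0882],
 [0.0735, -0.0882, 0.2059]].

Step 3 — form the quadratic (x - mu)^T · Sigma^{-1} · (x - mu):
  Sigma^{-1} · (x - mu) = (0.7132, -0.9559, 0.3971).
  (x - mu)^T · [Sigma^{-1} · (x - mu)] = (3)·(0.7132) + (-2)·(-0.9559) + (0)·(0.3971) = 4.0515.

Step 4 — take square root: d = √(4.0515) ≈ 2.0128.

d(x, mu) = √(4.0515) ≈ 2.0128


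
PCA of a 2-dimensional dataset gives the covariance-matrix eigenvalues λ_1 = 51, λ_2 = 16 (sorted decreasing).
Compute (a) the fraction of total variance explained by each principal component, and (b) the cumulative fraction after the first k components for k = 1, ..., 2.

Step 1 — total variance = trace(Sigma) = Σ λ_i = 51 + 16 = 67.

Step 2 — fraction explained by component i = λ_i / Σ λ:
  PC1: 51/67 = 0.7612
  PC2: 16/67 = 0.2388

Step 3 — cumulative fraction after k components = (λ_1 + ... + λ_k) / Σ λ:
  k = 1: 51/67 = 0.7612
  k = 2: (51 + 16)/67 = 67/67 = 1

Summary (fraction, with percent):

explained: PC1 0.7612 (76.12%), PC2 0.2388 (23.88%);  cumulative: 0.7612, 1


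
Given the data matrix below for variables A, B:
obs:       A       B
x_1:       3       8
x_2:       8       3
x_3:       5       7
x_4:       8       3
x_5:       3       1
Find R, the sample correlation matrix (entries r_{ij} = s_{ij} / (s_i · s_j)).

Step 1 — column means:
  mean(A) = (3 + 8 + 5 + 8 + 3) / 5 = 27/5 = 5.4
  mean(B) = (8 + 3 + 7 + 3 + 1) / 5 = 22/5 = 4.4

Step 2 — sample variances and covariances s[i,j] = (1/(n-1)) · Σ_k (x_{k,i} - mean_i) · (x_{k,j} - mean_j), with n-1 = 4:
  s[A,A] = ((-2.4)·(-2.4) + (2.6)·(2.6) + (-0.4)·(-0.4) + (2.6)·(2.6) + (-2.4)·(-2.4)) / 4 = 25.2/4 = 6.3
  s[A,B] = ((-2.4)·(3.6) + (2.6)·(-1.4) + (-0.4)·(2.6) + (2.6)·(-1.4) + (-2.4)·(-3.4)) / 4 = -8.8/4 = -2.2
  s[B,B] = ((3.6)·(3.6) + (-1.4)·(-1.4) + (2.6)·(2.6) + (-1.4)·(-1.4) + (-3.4)·(-3.4)) / 4 = 35.2/4 = 8.8
  Sample standard deviations s_i = √(s[i,i]):
  s(A) = √(6.3) = 2.51
  s(B) = √(8.8) = 2.9665

Step 3 — r_{ij} = s_{ij} / (s_i · s_j):
  r[A,A] = 1 (diagonal).
  r[A,B] = -2.2 / (2.51 · 2.9665) = -2.2 / 7.4458 = -0.2955
  r[B,B] = 1 (diagonal).

R is symmetric with unit diagonal. Assembling:

R = [[1, -0.2955],
 [-0.2955, 1]]


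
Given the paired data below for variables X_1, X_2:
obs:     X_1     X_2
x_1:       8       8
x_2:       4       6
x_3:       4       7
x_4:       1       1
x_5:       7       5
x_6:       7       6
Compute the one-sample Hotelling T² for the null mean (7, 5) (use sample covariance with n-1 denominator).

Step 1 — sample mean vector:
  mean(X_1) = (8 + 4 + 4 + 1 + 7 + 7) / 6 = 31/6 = 5.1667
  mean(X_2) = (8 + 6 + 7 + 1 + 5 + 6) / 6 = 33/6 = 5.5
  x̄ = (5.1667, 5.5),  deviation x̄ - mu_0 = (5.1667, 5.5) - (7, 5) = (-1.8333, 0.5).

Step 2 — sample covariance matrix, S[i,j] = (1/(n-1)) · Σ_k (x_{k,i} - mean_i) · (x_{k,j} - mean_j), divisor n-1 = 5:
  S[X_1,X_1] = ((2.8333)·(2.8333) + (-1.1667)·(-1.1667) + (-1.1667)·(-1.1667) + (-4.1667)·(-4.1667) + (1.8333)·(1.8333) + (1.8333)·(1.8333)) / 5 = 34.8333/5 = 6.9667
  S[X_1,X_2] = ((2.8333)·(2.5) + (-1.1667)·(0.5) + (-1.1667)·(1.5) + (-4.1667)·(-4.5) + (1.8333)·(-0.5) + (1.8333)·(0.5)) / 5 = 23.5/5 = 4.7
  S[X_2,X_2] = ((2.5)·(2.5) + (0.5)·(0.5) + (1.5)·(1.5) + (-4.5)·(-4.5) + (-0.5)·(-0.5) + (0.5)·(0.5)) / 5 = 29.5/5 = 5.9
  S = [[6.9667, 4.7],
 [4.7, 5.9]].

Step 3 — invert S. det(S) = 6.9667·5.9 - (4.7)² = 19.0133.
  S^{-1} = (1/det) · [[d, -b], [-b, a]] = [[0.3103, -0.2472],
 [-0.2472, 0.3664]].

Step 4 — quadratic form (x̄ - mu_0)^T · S^{-1} · (x̄ - mu_0):
  S^{-1} · (x̄ - mu_0) = (-0.6925, 0.6364),
  (x̄ - mu_0)^T · [...] = (-1.8333)·(-0.6925) + (0.5)·(0.6364) = 1.5878.

Step 5 — scale by n: T² = 6 · 1.5878 = 9.5266.

T² ≈ 9.5266
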